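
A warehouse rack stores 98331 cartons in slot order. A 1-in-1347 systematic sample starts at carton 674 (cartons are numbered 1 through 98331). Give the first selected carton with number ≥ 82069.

k = 1347
Steps past start: ⌈(82069 − 674)/1347⌉ = ⌈81395/1347⌉ = 61
Selected carton: 674 + 61×1347 = 82841

82841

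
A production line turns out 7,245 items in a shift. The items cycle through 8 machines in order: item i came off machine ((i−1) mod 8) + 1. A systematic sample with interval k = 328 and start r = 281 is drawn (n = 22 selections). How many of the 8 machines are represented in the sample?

Consecutive selections differ by k = 328, so their machine numbers differ by 328 mod 8 = 0.
gcd(328, 8) = 8, so the sample visits 8/8 = 1 distinct residues mod 8.
Start 281 is machine 1; the machines hit are 1.

1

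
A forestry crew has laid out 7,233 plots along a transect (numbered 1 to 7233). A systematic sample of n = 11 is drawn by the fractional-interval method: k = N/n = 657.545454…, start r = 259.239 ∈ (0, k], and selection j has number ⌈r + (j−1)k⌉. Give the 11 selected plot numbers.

260, 917, 1575, 2232, 2890, 3547, 4205, 4863, 5520, 6178, 6835

j=1: r + 0k = 259.239 → ⌈·⌉ = 260
j=2: r + 1k = 916.784454… → ⌈·⌉ = 917
j=3: r + 2k = 1574.329909… → ⌈·⌉ = 1575
j=4: r + 3k = 2231.875363… → ⌈·⌉ = 2232
j=5: r + 4k = 2889.420818… → ⌈·⌉ = 2890
j=6: r + 5k = 3546.966272… → ⌈·⌉ = 3547
j=7: r + 6k = 4204.511727… → ⌈·⌉ = 4205
j=8: r + 7k = 4862.057181… → ⌈·⌉ = 4863
j=9: r + 8k = 5519.602636… → ⌈·⌉ = 5520
j=10: r + 9k = 6177.148090… → ⌈·⌉ = 6178
j=11: r + 10k = 6834.693545… → ⌈·⌉ = 6835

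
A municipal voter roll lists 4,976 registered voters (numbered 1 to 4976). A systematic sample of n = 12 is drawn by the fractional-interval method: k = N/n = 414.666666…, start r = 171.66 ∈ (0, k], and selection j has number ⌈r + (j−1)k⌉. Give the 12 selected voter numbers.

j=1: r + 0k = 171.66 → ⌈·⌉ = 172
j=2: r + 1k = 586.326666… → ⌈·⌉ = 587
j=3: r + 2k = 1000.993333… → ⌈·⌉ = 1001
j=4: r + 3k = 1415.66 → ⌈·⌉ = 1416
j=5: r + 4k = 1830.326666… → ⌈·⌉ = 1831
j=6: r + 5k = 2244.993333… → ⌈·⌉ = 2245
j=7: r + 6k = 2659.66 → ⌈·⌉ = 2660
j=8: r + 7k = 3074.326666… → ⌈·⌉ = 3075
j=9: r + 8k = 3488.993333… → ⌈·⌉ = 3489
j=10: r + 9k = 3903.66 → ⌈·⌉ = 3904
j=11: r + 10k = 4318.326666… → ⌈·⌉ = 4319
j=12: r + 11k = 4732.993333… → ⌈·⌉ = 4733

172, 587, 1001, 1416, 1831, 2245, 2660, 3075, 3489, 3904, 4319, 4733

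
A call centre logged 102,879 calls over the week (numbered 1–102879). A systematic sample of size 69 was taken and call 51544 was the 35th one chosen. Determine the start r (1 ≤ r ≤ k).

850

k = 102879/69 = 1491
r = 51544 − (35−1)×1491 = 51544 − 50694 = 850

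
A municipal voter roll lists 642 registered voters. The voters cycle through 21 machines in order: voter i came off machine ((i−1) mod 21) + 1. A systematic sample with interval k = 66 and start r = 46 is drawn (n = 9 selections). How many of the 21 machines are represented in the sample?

7

Consecutive selections differ by k = 66, so their machine numbers differ by 66 mod 21 = 3.
gcd(66, 21) = 3, so the sample visits 21/3 = 7 distinct residues mod 21.
Start 46 is machine 4; the machines hit are 1, 4, 7, 10, 13, 16, 19.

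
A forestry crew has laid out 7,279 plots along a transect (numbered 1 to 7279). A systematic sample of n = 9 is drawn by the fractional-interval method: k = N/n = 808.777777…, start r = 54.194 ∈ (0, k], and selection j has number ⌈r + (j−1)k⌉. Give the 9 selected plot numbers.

j=1: r + 0k = 54.194 → ⌈·⌉ = 55
j=2: r + 1k = 862.971777… → ⌈·⌉ = 863
j=3: r + 2k = 1671.749555… → ⌈·⌉ = 1672
j=4: r + 3k = 2480.527333… → ⌈·⌉ = 2481
j=5: r + 4k = 3289.305111… → ⌈·⌉ = 3290
j=6: r + 5k = 4098.082888… → ⌈·⌉ = 4099
j=7: r + 6k = 4906.860666… → ⌈·⌉ = 4907
j=8: r + 7k = 5715.638444… → ⌈·⌉ = 5716
j=9: r + 8k = 6524.416222… → ⌈·⌉ = 6525

55, 863, 1672, 2481, 3290, 4099, 4907, 5716, 6525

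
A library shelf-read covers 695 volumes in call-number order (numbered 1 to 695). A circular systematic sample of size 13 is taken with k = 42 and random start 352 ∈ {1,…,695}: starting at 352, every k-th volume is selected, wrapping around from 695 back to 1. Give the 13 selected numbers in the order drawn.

352, 394, 436, 478, 520, 562, 604, 646, 688, 35, 77, 119, 161

Selection 1: 352
Selection 2: 352 + 42 = 394
Selection 3: 394 + 42 = 436
Selection 4: 436 + 42 = 478
Selection 5: 478 + 42 = 520
Selection 6: 520 + 42 = 562
Selection 7: 562 + 42 = 604
Selection 8: 604 + 42 = 646
Selection 9: 646 + 42 = 688
Selection 10: 688 + 42 = 730 → 730 − 695 = 35
Selection 11: 35 + 42 = 77
Selection 12: 77 + 42 = 119
Selection 13: 119 + 42 = 161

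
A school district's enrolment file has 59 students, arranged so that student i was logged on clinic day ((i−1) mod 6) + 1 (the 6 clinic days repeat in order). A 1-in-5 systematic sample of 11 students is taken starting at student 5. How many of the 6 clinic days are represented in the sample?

Consecutive selections differ by k = 5, so their clinic day numbers differ by 5 mod 6 = 5.
gcd(5, 6) = 1, so the sample visits 6/1 = 6 distinct residues mod 6.
Start 5 is clinic day 5; the clinic days hit are 1, 2, 3, 4, 5, 6.

6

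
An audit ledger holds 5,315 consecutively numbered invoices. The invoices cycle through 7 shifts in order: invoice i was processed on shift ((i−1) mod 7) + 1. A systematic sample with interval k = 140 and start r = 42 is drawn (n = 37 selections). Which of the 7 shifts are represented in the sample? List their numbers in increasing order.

7

Consecutive selections differ by k = 140, so their shift numbers differ by 140 mod 7 = 0.
gcd(140, 7) = 7, so the sample visits 7/7 = 1 distinct residues mod 7.
Start 42 is shift 7; the shifts hit are 7.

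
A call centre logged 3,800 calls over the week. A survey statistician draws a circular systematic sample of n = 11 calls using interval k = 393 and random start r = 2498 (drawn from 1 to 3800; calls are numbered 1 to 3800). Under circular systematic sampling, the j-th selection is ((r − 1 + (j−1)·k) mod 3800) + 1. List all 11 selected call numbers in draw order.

Selection 1: 2498
Selection 2: 2498 + 393 = 2891
Selection 3: 2891 + 393 = 3284
Selection 4: 3284 + 393 = 3677
Selection 5: 3677 + 393 = 4070 → 4070 − 3800 = 270
Selection 6: 270 + 393 = 663
Selection 7: 663 + 393 = 1056
Selection 8: 1056 + 393 = 1449
Selection 9: 1449 + 393 = 1842
Selection 10: 1842 + 393 = 2235
Selection 11: 2235 + 393 = 2628

2498, 2891, 3284, 3677, 270, 663, 1056, 1449, 1842, 2235, 2628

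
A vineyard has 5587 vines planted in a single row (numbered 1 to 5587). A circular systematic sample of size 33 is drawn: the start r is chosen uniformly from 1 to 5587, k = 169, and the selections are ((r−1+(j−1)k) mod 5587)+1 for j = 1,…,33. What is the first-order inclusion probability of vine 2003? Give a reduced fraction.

For each position j, as r ranges over 1…5587 the j-th selection hits every vine exactly once, so vine 2003 is selected for exactly 33 of the 5587 starts.
Inclusion probability = 33/5587.

33/5587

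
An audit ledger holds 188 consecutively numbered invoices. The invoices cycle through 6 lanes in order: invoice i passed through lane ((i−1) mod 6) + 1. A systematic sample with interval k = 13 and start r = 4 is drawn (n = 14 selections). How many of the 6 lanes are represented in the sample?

Consecutive selections differ by k = 13, so their lane numbers differ by 13 mod 6 = 1.
gcd(13, 6) = 1, so the sample visits 6/1 = 6 distinct residues mod 6.
Start 4 is lane 4; the lanes hit are 1, 2, 3, 4, 5, 6.

6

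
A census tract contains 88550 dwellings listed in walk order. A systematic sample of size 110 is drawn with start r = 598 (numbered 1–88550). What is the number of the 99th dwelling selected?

79488

k = 88550/110 = 805
99th selection = r + (99−1)·k = 598 + 98×805 = 598 + 78890 = 79488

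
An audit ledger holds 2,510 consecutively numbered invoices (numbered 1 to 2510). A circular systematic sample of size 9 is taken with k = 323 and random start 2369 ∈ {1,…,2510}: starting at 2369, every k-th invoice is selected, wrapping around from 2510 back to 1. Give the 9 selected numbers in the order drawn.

2369, 182, 505, 828, 1151, 1474, 1797, 2120, 2443

Selection 1: 2369
Selection 2: 2369 + 323 = 2692 → 2692 − 2510 = 182
Selection 3: 182 + 323 = 505
Selection 4: 505 + 323 = 828
Selection 5: 828 + 323 = 1151
Selection 6: 1151 + 323 = 1474
Selection 7: 1474 + 323 = 1797
Selection 8: 1797 + 323 = 2120
Selection 9: 2120 + 323 = 2443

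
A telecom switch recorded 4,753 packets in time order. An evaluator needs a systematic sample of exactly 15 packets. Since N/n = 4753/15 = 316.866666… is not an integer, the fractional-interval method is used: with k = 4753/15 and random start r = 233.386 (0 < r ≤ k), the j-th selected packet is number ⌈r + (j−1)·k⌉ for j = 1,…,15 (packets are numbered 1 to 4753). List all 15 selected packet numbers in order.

j=1: r + 0k = 233.386 → ⌈·⌉ = 234
j=2: r + 1k = 550.252666… → ⌈·⌉ = 551
j=3: r + 2k = 867.119333… → ⌈·⌉ = 868
j=4: r + 3k = 1183.986 → ⌈·⌉ = 1184
j=5: r + 4k = 1500.852666… → ⌈·⌉ = 1501
j=6: r + 5k = 1817.719333… → ⌈·⌉ = 1818
j=7: r + 6k = 2134.586 → ⌈·⌉ = 2135
j=8: r + 7k = 2451.452666… → ⌈·⌉ = 2452
j=9: r + 8k = 2768.319333… → ⌈·⌉ = 2769
j=10: r + 9k = 3085.186 → ⌈·⌉ = 3086
j=11: r + 10k = 3402.052666… → ⌈·⌉ = 3403
j=12: r + 11k = 3718.919333… → ⌈·⌉ = 3719
j=13: r + 12k = 4035.786 → ⌈·⌉ = 4036
j=14: r + 13k = 4352.652666… → ⌈·⌉ = 4353
j=15: r + 14k = 4669.519333… → ⌈·⌉ = 4670

234, 551, 868, 1184, 1501, 1818, 2135, 2452, 2769, 3086, 3403, 3719, 4036, 4353, 4670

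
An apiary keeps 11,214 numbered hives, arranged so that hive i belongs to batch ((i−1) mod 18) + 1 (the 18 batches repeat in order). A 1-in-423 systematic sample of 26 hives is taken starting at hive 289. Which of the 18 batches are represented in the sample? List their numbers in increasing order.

Consecutive selections differ by k = 423, so their batch numbers differ by 423 mod 18 = 9.
gcd(423, 18) = 9, so the sample visits 18/9 = 2 distinct residues mod 18.
Start 289 is batch 1; the batches hit are 1, 10.

1, 10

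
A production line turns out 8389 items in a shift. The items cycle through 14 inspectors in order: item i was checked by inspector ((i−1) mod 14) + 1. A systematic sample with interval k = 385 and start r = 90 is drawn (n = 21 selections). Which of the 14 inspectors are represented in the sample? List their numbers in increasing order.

Consecutive selections differ by k = 385, so their inspector numbers differ by 385 mod 14 = 7.
gcd(385, 14) = 7, so the sample visits 14/7 = 2 distinct residues mod 14.
Start 90 is inspector 6; the inspectors hit are 6, 13.

6, 13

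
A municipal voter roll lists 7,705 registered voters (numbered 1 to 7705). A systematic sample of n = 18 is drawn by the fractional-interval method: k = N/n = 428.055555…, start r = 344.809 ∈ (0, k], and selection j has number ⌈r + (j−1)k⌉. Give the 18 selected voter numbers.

j=1: r + 0k = 344.809 → ⌈·⌉ = 345
j=2: r + 1k = 772.864555… → ⌈·⌉ = 773
j=3: r + 2k = 1200.920111… → ⌈·⌉ = 1201
j=4: r + 3k = 1628.975666… → ⌈·⌉ = 1629
j=5: r + 4k = 2057.031222… → ⌈·⌉ = 2058
j=6: r + 5k = 2485.086777… → ⌈·⌉ = 2486
j=7: r + 6k = 2913.142333… → ⌈·⌉ = 2914
j=8: r + 7k = 3341.197888… → ⌈·⌉ = 3342
j=9: r + 8k = 3769.253444… → ⌈·⌉ = 3770
j=10: r + 9k = 4197.309 → ⌈·⌉ = 4198
j=11: r + 10k = 4625.364555… → ⌈·⌉ = 4626
j=12: r + 11k = 5053.420111… → ⌈·⌉ = 5054
j=13: r + 12k = 5481.475666… → ⌈·⌉ = 5482
j=14: r + 13k = 5909.531222… → ⌈·⌉ = 5910
j=15: r + 14k = 6337.586777… → ⌈·⌉ = 6338
j=16: r + 15k = 6765.642333… → ⌈·⌉ = 6766
j=17: r + 16k = 7193.697888… → ⌈·⌉ = 7194
j=18: r + 17k = 7621.753444… → ⌈·⌉ = 7622

345, 773, 1201, 1629, 2058, 2486, 2914, 3342, 3770, 4198, 4626, 5054, 5482, 5910, 6338, 6766, 7194, 7622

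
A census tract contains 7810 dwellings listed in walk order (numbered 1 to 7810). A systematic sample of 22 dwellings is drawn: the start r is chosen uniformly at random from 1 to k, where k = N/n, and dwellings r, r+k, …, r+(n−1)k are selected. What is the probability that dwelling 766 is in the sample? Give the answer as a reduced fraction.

1/355

k = 7810/22 = 355.
Dwelling 766 is selected iff r ≡ 766 (mod 355); exactly one such r in {1,…,355}.
Inclusion probability = 1/355.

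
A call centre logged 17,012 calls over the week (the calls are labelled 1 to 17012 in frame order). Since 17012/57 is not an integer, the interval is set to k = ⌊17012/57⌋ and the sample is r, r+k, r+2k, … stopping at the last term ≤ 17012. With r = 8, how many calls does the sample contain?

k = ⌊17012/57⌋ = 298
Achieved size = ⌊(17012 − 8)/298⌋ + 1 = ⌊17004/298⌋ + 1 = 57 + 1 = 58
(last selection: 8 + 57×298 = 16994 ≤ 17012; next would be 17292 > 17012)

58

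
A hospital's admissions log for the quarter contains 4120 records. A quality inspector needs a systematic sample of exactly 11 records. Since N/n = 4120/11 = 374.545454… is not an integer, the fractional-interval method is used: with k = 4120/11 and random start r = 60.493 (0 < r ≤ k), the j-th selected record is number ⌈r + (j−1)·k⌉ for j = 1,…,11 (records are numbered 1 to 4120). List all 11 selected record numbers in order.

j=1: r + 0k = 60.493 → ⌈·⌉ = 61
j=2: r + 1k = 435.038454… → ⌈·⌉ = 436
j=3: r + 2k = 809.583909… → ⌈·⌉ = 810
j=4: r + 3k = 1184.129363… → ⌈·⌉ = 1185
j=5: r + 4k = 1558.674818… → ⌈·⌉ = 1559
j=6: r + 5k = 1933.220272… → ⌈·⌉ = 1934
j=7: r + 6k = 2307.765727… → ⌈·⌉ = 2308
j=8: r + 7k = 2682.311181… → ⌈·⌉ = 2683
j=9: r + 8k = 3056.856636… → ⌈·⌉ = 3057
j=10: r + 9k = 3431.402090… → ⌈·⌉ = 3432
j=11: r + 10k = 3805.947545… → ⌈·⌉ = 3806

61, 436, 810, 1185, 1559, 1934, 2308, 2683, 3057, 3432, 3806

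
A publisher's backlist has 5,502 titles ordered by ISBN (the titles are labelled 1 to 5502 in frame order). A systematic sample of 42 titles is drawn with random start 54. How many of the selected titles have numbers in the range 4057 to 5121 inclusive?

k = 5502/42 = 131
First selection ≥ 4057: 54 + ⌈(4057−54)/131⌉·131 = 54 + 31×131 = 4115
Last selection ≤ 5121: 54 + ⌊(5121−54)/131⌋·131 = 54 + 38×131 = 5032
Count = 38 − 31 + 1 = 8

8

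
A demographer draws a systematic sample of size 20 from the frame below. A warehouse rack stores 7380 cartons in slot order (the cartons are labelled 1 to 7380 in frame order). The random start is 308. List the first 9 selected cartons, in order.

308, 677, 1046, 1415, 1784, 2153, 2522, 2891, 3260

k = N/n = 7380/20 = 369
carton 1: 308
carton 2: 308 + 369 = 677
carton 3: 677 + 369 = 1046
carton 4: 1046 + 369 = 1415
carton 5: 1415 + 369 = 1784
carton 6: 1784 + 369 = 2153
carton 7: 2153 + 369 = 2522
carton 8: 2522 + 369 = 2891
carton 9: 2891 + 369 = 3260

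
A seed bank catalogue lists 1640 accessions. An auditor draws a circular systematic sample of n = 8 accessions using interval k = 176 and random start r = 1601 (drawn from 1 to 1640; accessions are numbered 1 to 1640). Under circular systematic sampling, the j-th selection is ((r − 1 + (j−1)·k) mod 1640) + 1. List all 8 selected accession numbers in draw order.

1601, 137, 313, 489, 665, 841, 1017, 1193

Selection 1: 1601
Selection 2: 1601 + 176 = 1777 → 1777 − 1640 = 137
Selection 3: 137 + 176 = 313
Selection 4: 313 + 176 = 489
Selection 5: 489 + 176 = 665
Selection 6: 665 + 176 = 841
Selection 7: 841 + 176 = 1017
Selection 8: 1017 + 176 = 1193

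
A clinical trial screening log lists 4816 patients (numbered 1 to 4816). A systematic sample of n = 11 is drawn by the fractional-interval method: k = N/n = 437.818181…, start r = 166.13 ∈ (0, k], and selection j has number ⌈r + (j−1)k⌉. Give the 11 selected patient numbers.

167, 604, 1042, 1480, 1918, 2356, 2794, 3231, 3669, 4107, 4545

j=1: r + 0k = 166.13 → ⌈·⌉ = 167
j=2: r + 1k = 603.948181… → ⌈·⌉ = 604
j=3: r + 2k = 1041.766363… → ⌈·⌉ = 1042
j=4: r + 3k = 1479.584545… → ⌈·⌉ = 1480
j=5: r + 4k = 1917.402727… → ⌈·⌉ = 1918
j=6: r + 5k = 2355.220909… → ⌈·⌉ = 2356
j=7: r + 6k = 2793.039090… → ⌈·⌉ = 2794
j=8: r + 7k = 3230.857272… → ⌈·⌉ = 3231
j=9: r + 8k = 3668.675454… → ⌈·⌉ = 3669
j=10: r + 9k = 4106.493636… → ⌈·⌉ = 4107
j=11: r + 10k = 4544.311818… → ⌈·⌉ = 4545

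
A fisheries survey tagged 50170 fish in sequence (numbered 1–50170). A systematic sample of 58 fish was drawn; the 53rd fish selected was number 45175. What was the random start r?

195

k = 50170/58 = 865
r = 45175 − (53−1)×865 = 45175 − 44980 = 195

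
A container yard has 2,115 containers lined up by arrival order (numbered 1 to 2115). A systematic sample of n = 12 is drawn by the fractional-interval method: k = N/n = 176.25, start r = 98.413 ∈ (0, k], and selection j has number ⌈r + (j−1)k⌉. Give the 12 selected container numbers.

j=1: r + 0k = 98.413 → ⌈·⌉ = 99
j=2: r + 1k = 274.663 → ⌈·⌉ = 275
j=3: r + 2k = 450.913 → ⌈·⌉ = 451
j=4: r + 3k = 627.163 → ⌈·⌉ = 628
j=5: r + 4k = 803.413 → ⌈·⌉ = 804
j=6: r + 5k = 979.663 → ⌈·⌉ = 980
j=7: r + 6k = 1155.913 → ⌈·⌉ = 1156
j=8: r + 7k = 1332.163 → ⌈·⌉ = 1333
j=9: r + 8k = 1508.413 → ⌈·⌉ = 1509
j=10: r + 9k = 1684.663 → ⌈·⌉ = 1685
j=11: r + 10k = 1860.913 → ⌈·⌉ = 1861
j=12: r + 11k = 2037.163 → ⌈·⌉ = 2038

99, 275, 451, 628, 804, 980, 1156, 1333, 1509, 1685, 1861, 2038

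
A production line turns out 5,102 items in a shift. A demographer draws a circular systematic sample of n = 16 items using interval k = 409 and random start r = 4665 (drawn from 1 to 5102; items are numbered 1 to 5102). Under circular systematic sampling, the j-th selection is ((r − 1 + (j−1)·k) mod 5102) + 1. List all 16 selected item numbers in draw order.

Selection 1: 4665
Selection 2: 4665 + 409 = 5074
Selection 3: 5074 + 409 = 5483 → 5483 − 5102 = 381
Selection 4: 381 + 409 = 790
Selection 5: 790 + 409 = 1199
Selection 6: 1199 + 409 = 1608
Selection 7: 1608 + 409 = 2017
Selection 8: 2017 + 409 = 2426
Selection 9: 2426 + 409 = 2835
Selection 10: 2835 + 409 = 3244
Selection 11: 3244 + 409 = 3653
Selection 12: 3653 + 409 = 4062
Selection 13: 4062 + 409 = 4471
Selection 14: 4471 + 409 = 4880
Selection 15: 4880 + 409 = 5289 → 5289 − 5102 = 187
Selection 16: 187 + 409 = 596

4665, 5074, 381, 790, 1199, 1608, 2017, 2426, 2835, 3244, 3653, 4062, 4471, 4880, 187, 596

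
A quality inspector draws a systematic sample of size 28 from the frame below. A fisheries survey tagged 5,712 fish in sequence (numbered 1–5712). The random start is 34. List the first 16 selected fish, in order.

34, 238, 442, 646, 850, 1054, 1258, 1462, 1666, 1870, 2074, 2278, 2482, 2686, 2890, 3094

k = N/n = 5712/28 = 204
fish 1: 34
fish 2: 34 + 204 = 238
fish 3: 238 + 204 = 442
fish 4: 442 + 204 = 646
fish 5: 646 + 204 = 850
fish 6: 850 + 204 = 1054
fish 7: 1054 + 204 = 1258
fish 8: 1258 + 204 = 1462
fish 9: 1462 + 204 = 1666
fish 10: 1666 + 204 = 1870
fish 11: 1870 + 204 = 2074
fish 12: 2074 + 204 = 2278
fish 13: 2278 + 204 = 2482
fish 14: 2482 + 204 = 2686
fish 15: 2686 + 204 = 2890
fish 16: 2890 + 204 = 3094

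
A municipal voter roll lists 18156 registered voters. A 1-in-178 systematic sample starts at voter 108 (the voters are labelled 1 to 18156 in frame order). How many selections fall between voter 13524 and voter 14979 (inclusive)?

k = 178
First selection ≥ 13524: 108 + ⌈(13524−108)/178⌉·178 = 108 + 76×178 = 13636
Last selection ≤ 14979: 108 + ⌊(14979−108)/178⌋·178 = 108 + 83×178 = 14882
Count = 83 − 76 + 1 = 8

8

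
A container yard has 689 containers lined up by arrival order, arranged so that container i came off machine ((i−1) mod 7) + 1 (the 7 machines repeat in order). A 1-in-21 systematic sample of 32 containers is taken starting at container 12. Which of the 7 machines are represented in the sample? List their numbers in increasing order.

Consecutive selections differ by k = 21, so their machine numbers differ by 21 mod 7 = 0.
gcd(21, 7) = 7, so the sample visits 7/7 = 1 distinct residues mod 7.
Start 12 is machine 5; the machines hit are 5.

5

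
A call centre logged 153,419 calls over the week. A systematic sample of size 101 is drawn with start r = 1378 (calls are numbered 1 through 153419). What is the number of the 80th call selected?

121379

k = 153419/101 = 1519
80th selection = r + (80−1)·k = 1378 + 79×1519 = 1378 + 120001 = 121379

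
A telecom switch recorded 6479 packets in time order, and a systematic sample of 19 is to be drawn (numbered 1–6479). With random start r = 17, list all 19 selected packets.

k = N/n = 6479/19 = 341
packet 1: 17
packet 2: 17 + 341 = 358
packet 3: 358 + 341 = 699
packet 4: 699 + 341 = 1040
packet 5: 1040 + 341 = 1381
packet 6: 1381 + 341 = 1722
packet 7: 1722 + 341 = 2063
packet 8: 2063 + 341 = 2404
packet 9: 2404 + 341 = 2745
packet 10: 2745 + 341 = 3086
packet 11: 3086 + 341 = 3427
packet 12: 3427 + 341 = 3768
packet 13: 3768 + 341 = 4109
packet 14: 4109 + 341 = 4450
packet 15: 4450 + 341 = 4791
packet 16: 4791 + 341 = 5132
packet 17: 5132 + 341 = 5473
packet 18: 5473 + 341 = 5814
packet 19: 5814 + 341 = 6155

17, 358, 699, 1040, 1381, 1722, 2063, 2404, 2745, 3086, 3427, 3768, 4109, 4450, 4791, 5132, 5473, 5814, 6155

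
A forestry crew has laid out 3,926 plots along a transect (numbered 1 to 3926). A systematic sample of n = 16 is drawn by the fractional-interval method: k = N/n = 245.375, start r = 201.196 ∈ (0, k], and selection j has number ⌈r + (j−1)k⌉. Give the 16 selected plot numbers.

202, 447, 692, 938, 1183, 1429, 1674, 1919, 2165, 2410, 2655, 2901, 3146, 3392, 3637, 3882

j=1: r + 0k = 201.196 → ⌈·⌉ = 202
j=2: r + 1k = 446.571 → ⌈·⌉ = 447
j=3: r + 2k = 691.946 → ⌈·⌉ = 692
j=4: r + 3k = 937.321 → ⌈·⌉ = 938
j=5: r + 4k = 1182.696 → ⌈·⌉ = 1183
j=6: r + 5k = 1428.071 → ⌈·⌉ = 1429
j=7: r + 6k = 1673.446 → ⌈·⌉ = 1674
j=8: r + 7k = 1918.821 → ⌈·⌉ = 1919
j=9: r + 8k = 2164.196 → ⌈·⌉ = 2165
j=10: r + 9k = 2409.571 → ⌈·⌉ = 2410
j=11: r + 10k = 2654.946 → ⌈·⌉ = 2655
j=12: r + 11k = 2900.321 → ⌈·⌉ = 2901
j=13: r + 12k = 3145.696 → ⌈·⌉ = 3146
j=14: r + 13k = 3391.071 → ⌈·⌉ = 3392
j=15: r + 14k = 3636.446 → ⌈·⌉ = 3637
j=16: r + 15k = 3881.821 → ⌈·⌉ = 3882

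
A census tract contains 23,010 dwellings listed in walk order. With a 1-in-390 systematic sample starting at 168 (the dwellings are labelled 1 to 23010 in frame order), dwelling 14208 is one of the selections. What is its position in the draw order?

k = 390
position = (14208 − 168)/390 + 1 = 14040/390 + 1 = 36 + 1 = 37

37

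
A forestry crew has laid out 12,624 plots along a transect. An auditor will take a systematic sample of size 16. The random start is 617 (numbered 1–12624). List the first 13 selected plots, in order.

k = N/n = 12624/16 = 789
plot 1: 617
plot 2: 617 + 789 = 1406
plot 3: 1406 + 789 = 2195
plot 4: 2195 + 789 = 2984
plot 5: 2984 + 789 = 3773
plot 6: 3773 + 789 = 4562
plot 7: 4562 + 789 = 5351
plot 8: 5351 + 789 = 6140
plot 9: 6140 + 789 = 6929
plot 10: 6929 + 789 = 7718
plot 11: 7718 + 789 = 8507
plot 12: 8507 + 789 = 9296
plot 13: 9296 + 789 = 10085

617, 1406, 2195, 2984, 3773, 4562, 5351, 6140, 6929, 7718, 8507, 9296, 10085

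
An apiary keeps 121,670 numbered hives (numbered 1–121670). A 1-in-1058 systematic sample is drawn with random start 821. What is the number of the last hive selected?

121433

k = 1058
115th selection = r + (115−1)·k = 821 + 114×1058 = 821 + 120612 = 121433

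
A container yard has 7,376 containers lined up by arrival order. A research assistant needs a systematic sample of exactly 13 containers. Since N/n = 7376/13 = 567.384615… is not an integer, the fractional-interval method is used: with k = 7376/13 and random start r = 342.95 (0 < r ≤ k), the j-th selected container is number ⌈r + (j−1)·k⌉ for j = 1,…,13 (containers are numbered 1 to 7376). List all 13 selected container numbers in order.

j=1: r + 0k = 342.95 → ⌈·⌉ = 343
j=2: r + 1k = 910.334615… → ⌈·⌉ = 911
j=3: r + 2k = 1477.719230… → ⌈·⌉ = 1478
j=4: r + 3k = 2045.103846… → ⌈·⌉ = 2046
j=5: r + 4k = 2612.488461… → ⌈·⌉ = 2613
j=6: r + 5k = 3179.873076… → ⌈·⌉ = 3180
j=7: r + 6k = 3747.257692… → ⌈·⌉ = 3748
j=8: r + 7k = 4314.642307… → ⌈·⌉ = 4315
j=9: r + 8k = 4882.026923… → ⌈·⌉ = 4883
j=10: r + 9k = 5449.411538… → ⌈·⌉ = 5450
j=11: r + 10k = 6016.796153… → ⌈·⌉ = 6017
j=12: r + 11k = 6584.180769… → ⌈·⌉ = 6585
j=13: r + 12k = 7151.565384… → ⌈·⌉ = 7152

343, 911, 1478, 2046, 2613, 3180, 3748, 4315, 4883, 5450, 6017, 6585, 7152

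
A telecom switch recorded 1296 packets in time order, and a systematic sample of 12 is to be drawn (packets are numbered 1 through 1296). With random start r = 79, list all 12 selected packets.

k = N/n = 1296/12 = 108
packet 1: 79
packet 2: 79 + 108 = 187
packet 3: 187 + 108 = 295
packet 4: 295 + 108 = 403
packet 5: 403 + 108 = 511
packet 6: 511 + 108 = 619
packet 7: 619 + 108 = 727
packet 8: 727 + 108 = 835
packet 9: 835 + 108 = 943
packet 10: 943 + 108 = 1051
packet 11: 1051 + 108 = 1159
packet 12: 1159 + 108 = 1267

79, 187, 295, 403, 511, 619, 727, 835, 943, 1051, 1159, 1267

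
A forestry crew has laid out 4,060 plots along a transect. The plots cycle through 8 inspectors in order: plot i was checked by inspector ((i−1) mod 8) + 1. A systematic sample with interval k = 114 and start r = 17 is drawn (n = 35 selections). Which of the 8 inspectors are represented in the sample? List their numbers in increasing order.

1, 3, 5, 7

Consecutive selections differ by k = 114, so their inspector numbers differ by 114 mod 8 = 2.
gcd(114, 8) = 2, so the sample visits 8/2 = 4 distinct residues mod 8.
Start 17 is inspector 1; the inspectors hit are 1, 3, 5, 7.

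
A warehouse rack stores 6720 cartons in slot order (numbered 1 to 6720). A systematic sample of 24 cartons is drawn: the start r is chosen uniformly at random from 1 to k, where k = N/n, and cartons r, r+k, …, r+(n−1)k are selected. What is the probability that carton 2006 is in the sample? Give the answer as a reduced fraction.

k = 6720/24 = 280.
Carton 2006 is selected iff r ≡ 2006 (mod 280); exactly one such r in {1,…,280}.
Inclusion probability = 1/280.

1/280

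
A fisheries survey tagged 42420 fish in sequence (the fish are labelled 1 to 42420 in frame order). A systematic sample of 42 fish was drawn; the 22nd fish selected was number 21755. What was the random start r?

k = 42420/42 = 1010
r = 21755 − (22−1)×1010 = 21755 − 21210 = 545

545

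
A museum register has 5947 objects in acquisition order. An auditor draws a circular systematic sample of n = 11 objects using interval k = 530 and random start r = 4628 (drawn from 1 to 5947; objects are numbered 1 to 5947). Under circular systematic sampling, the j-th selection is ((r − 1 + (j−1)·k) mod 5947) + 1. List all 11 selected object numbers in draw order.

Selection 1: 4628
Selection 2: 4628 + 530 = 5158
Selection 3: 5158 + 530 = 5688
Selection 4: 5688 + 530 = 6218 → 6218 − 5947 = 271
Selection 5: 271 + 530 = 801
Selection 6: 801 + 530 = 1331
Selection 7: 1331 + 530 = 1861
Selection 8: 1861 + 530 = 2391
Selection 9: 2391 + 530 = 2921
Selection 10: 2921 + 530 = 3451
Selection 11: 3451 + 530 = 3981

4628, 5158, 5688, 271, 801, 1331, 1861, 2391, 2921, 3451, 3981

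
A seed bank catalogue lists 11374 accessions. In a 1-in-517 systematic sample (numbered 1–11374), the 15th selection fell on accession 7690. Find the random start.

k = 517
r = 7690 − (15−1)×517 = 7690 − 7238 = 452

452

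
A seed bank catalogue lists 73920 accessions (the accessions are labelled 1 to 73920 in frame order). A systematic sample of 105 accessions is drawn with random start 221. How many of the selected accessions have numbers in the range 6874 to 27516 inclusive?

k = 73920/105 = 704
First selection ≥ 6874: 221 + ⌈(6874−221)/704⌉·704 = 221 + 10×704 = 7261
Last selection ≤ 27516: 221 + ⌊(27516−221)/704⌋·704 = 221 + 38×704 = 26973
Count = 38 − 10 + 1 = 29

29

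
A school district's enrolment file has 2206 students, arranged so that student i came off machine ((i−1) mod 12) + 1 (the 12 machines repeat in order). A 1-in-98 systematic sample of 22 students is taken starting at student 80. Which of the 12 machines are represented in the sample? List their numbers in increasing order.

2, 4, 6, 8, 10, 12

Consecutive selections differ by k = 98, so their machine numbers differ by 98 mod 12 = 2.
gcd(98, 12) = 2, so the sample visits 12/2 = 6 distinct residues mod 12.
Start 80 is machine 8; the machines hit are 2, 4, 6, 8, 10, 12.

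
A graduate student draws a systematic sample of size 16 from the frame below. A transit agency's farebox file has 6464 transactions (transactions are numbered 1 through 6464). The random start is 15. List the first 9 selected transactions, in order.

15, 419, 823, 1227, 1631, 2035, 2439, 2843, 3247

k = N/n = 6464/16 = 404
transaction 1: 15
transaction 2: 15 + 404 = 419
transaction 3: 419 + 404 = 823
transaction 4: 823 + 404 = 1227
transaction 5: 1227 + 404 = 1631
transaction 6: 1631 + 404 = 2035
transaction 7: 2035 + 404 = 2439
transaction 8: 2439 + 404 = 2843
transaction 9: 2843 + 404 = 3247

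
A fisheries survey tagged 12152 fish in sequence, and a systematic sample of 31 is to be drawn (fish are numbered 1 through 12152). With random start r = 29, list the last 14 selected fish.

6693, 7085, 7477, 7869, 8261, 8653, 9045, 9437, 9829, 10221, 10613, 11005, 11397, 11789

k = N/n = 12152/31 = 392
18th selection = 29 + 17×392 = 6693
19th: 6693 + 392 = 7085
20th: 7085 + 392 = 7477
21st: 7477 + 392 = 7869
22nd: 7869 + 392 = 8261
23rd: 8261 + 392 = 8653
24th: 8653 + 392 = 9045
25th: 9045 + 392 = 9437
26th: 9437 + 392 = 9829
27th: 9829 + 392 = 10221
28th: 10221 + 392 = 10613
29th: 10613 + 392 = 11005
30th: 11005 + 392 = 11397
31st: 11397 + 392 = 11789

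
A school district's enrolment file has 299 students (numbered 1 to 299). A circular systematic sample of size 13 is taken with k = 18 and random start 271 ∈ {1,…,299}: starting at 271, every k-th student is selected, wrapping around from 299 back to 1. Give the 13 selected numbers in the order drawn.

271, 289, 8, 26, 44, 62, 80, 98, 116, 134, 152, 170, 188

Selection 1: 271
Selection 2: 271 + 18 = 289
Selection 3: 289 + 18 = 307 → 307 − 299 = 8
Selection 4: 8 + 18 = 26
Selection 5: 26 + 18 = 44
Selection 6: 44 + 18 = 62
Selection 7: 62 + 18 = 80
Selection 8: 80 + 18 = 98
Selection 9: 98 + 18 = 116
Selection 10: 116 + 18 = 134
Selection 11: 134 + 18 = 152
Selection 12: 152 + 18 = 170
Selection 13: 170 + 18 = 188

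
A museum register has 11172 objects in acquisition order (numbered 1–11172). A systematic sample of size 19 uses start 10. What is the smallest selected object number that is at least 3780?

4126

k = 11172/19 = 588
Steps past start: ⌈(3780 − 10)/588⌉ = ⌈3770/588⌉ = 7
Selected object: 10 + 7×588 = 4126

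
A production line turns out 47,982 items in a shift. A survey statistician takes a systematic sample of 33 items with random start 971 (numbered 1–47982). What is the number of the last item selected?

47499

k = 47982/33 = 1454
33rd selection = r + (33−1)·k = 971 + 32×1454 = 971 + 46528 = 47499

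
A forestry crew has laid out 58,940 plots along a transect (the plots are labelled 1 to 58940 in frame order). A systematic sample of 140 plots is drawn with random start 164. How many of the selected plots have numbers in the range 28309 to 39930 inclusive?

28

k = 58940/140 = 421
First selection ≥ 28309: 164 + ⌈(28309−164)/421⌉·421 = 164 + 67×421 = 28371
Last selection ≤ 39930: 164 + ⌊(39930−164)/421⌋·421 = 164 + 94×421 = 39738
Count = 94 − 67 + 1 = 28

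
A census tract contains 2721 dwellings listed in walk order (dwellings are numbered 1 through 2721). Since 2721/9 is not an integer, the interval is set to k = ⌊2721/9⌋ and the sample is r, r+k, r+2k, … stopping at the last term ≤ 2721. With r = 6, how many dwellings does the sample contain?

k = ⌊2721/9⌋ = 302
Achieved size = ⌊(2721 − 6)/302⌋ + 1 = ⌊2715/302⌋ + 1 = 8 + 1 = 9
(last selection: 6 + 8×302 = 2422 ≤ 2721; next would be 2724 > 2721)

9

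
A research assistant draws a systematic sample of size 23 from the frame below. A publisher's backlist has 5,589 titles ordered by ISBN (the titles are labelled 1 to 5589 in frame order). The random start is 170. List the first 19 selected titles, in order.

k = N/n = 5589/23 = 243
title 1: 170
title 2: 170 + 243 = 413
title 3: 413 + 243 = 656
title 4: 656 + 243 = 899
title 5: 899 + 243 = 1142
title 6: 1142 + 243 = 1385
title 7: 1385 + 243 = 1628
title 8: 1628 + 243 = 1871
title 9: 1871 + 243 = 2114
title 10: 2114 + 243 = 2357
title 11: 2357 + 243 = 2600
title 12: 2600 + 243 = 2843
title 13: 2843 + 243 = 3086
title 14: 3086 + 243 = 3329
title 15: 3329 + 243 = 3572
title 16: 3572 + 243 = 3815
title 17: 3815 + 243 = 4058
title 18: 4058 + 243 = 4301
title 19: 4301 + 243 = 4544

170, 413, 656, 899, 1142, 1385, 1628, 1871, 2114, 2357, 2600, 2843, 3086, 3329, 3572, 3815, 4058, 4301, 4544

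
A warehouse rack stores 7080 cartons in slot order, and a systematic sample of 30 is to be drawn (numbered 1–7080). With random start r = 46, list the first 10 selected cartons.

k = N/n = 7080/30 = 236
carton 1: 46
carton 2: 46 + 236 = 282
carton 3: 282 + 236 = 518
carton 4: 518 + 236 = 754
carton 5: 754 + 236 = 990
carton 6: 990 + 236 = 1226
carton 7: 1226 + 236 = 1462
carton 8: 1462 + 236 = 1698
carton 9: 1698 + 236 = 1934
carton 10: 1934 + 236 = 2170

46, 282, 518, 754, 990, 1226, 1462, 1698, 1934, 2170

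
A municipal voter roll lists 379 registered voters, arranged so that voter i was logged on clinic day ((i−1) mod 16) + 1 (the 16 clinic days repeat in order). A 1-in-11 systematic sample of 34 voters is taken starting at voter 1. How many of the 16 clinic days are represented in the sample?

16

Consecutive selections differ by k = 11, so their clinic day numbers differ by 11 mod 16 = 11.
gcd(11, 16) = 1, so the sample visits 16/1 = 16 distinct residues mod 16.
Start 1 is clinic day 1; the clinic days hit are 1, 2, 3, 4, 5, 6, 7, 8, 9, 10, 11, 12, 13, 14, 15, 16.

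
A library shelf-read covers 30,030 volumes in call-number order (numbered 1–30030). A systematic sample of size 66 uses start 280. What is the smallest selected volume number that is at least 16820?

17115

k = 30030/66 = 455
Steps past start: ⌈(16820 − 280)/455⌉ = ⌈16540/455⌉ = 37
Selected volume: 280 + 37×455 = 17115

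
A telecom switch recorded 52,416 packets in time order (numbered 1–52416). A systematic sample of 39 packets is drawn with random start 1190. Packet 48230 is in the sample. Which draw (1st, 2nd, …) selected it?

k = 52416/39 = 1344
position = (48230 − 1190)/1344 + 1 = 47040/1344 + 1 = 35 + 1 = 36

36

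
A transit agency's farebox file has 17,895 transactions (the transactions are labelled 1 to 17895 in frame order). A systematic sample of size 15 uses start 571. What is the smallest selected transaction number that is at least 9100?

10115

k = 17895/15 = 1193
Steps past start: ⌈(9100 − 571)/1193⌉ = ⌈8529/1193⌉ = 8
Selected transaction: 571 + 8×1193 = 10115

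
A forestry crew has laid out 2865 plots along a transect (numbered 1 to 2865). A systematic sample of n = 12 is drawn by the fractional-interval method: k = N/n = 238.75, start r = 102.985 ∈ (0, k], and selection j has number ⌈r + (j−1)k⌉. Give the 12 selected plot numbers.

103, 342, 581, 820, 1058, 1297, 1536, 1775, 2013, 2252, 2491, 2730

j=1: r + 0k = 102.985 → ⌈·⌉ = 103
j=2: r + 1k = 341.735 → ⌈·⌉ = 342
j=3: r + 2k = 580.485 → ⌈·⌉ = 581
j=4: r + 3k = 819.235 → ⌈·⌉ = 820
j=5: r + 4k = 1057.985 → ⌈·⌉ = 1058
j=6: r + 5k = 1296.735 → ⌈·⌉ = 1297
j=7: r + 6k = 1535.485 → ⌈·⌉ = 1536
j=8: r + 7k = 1774.235 → ⌈·⌉ = 1775
j=9: r + 8k = 2012.985 → ⌈·⌉ = 2013
j=10: r + 9k = 2251.735 → ⌈·⌉ = 2252
j=11: r + 10k = 2490.485 → ⌈·⌉ = 2491
j=12: r + 11k = 2729.235 → ⌈·⌉ = 2730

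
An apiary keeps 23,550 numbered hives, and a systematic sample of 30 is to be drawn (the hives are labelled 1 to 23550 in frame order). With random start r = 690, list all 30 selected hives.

690, 1475, 2260, 3045, 3830, 4615, 5400, 6185, 6970, 7755, 8540, 9325, 10110, 10895, 11680, 12465, 13250, 14035, 14820, 15605, 16390, 17175, 17960, 18745, 19530, 20315, 21100, 21885, 22670, 23455

k = N/n = 23550/30 = 785
hive 1: 690
hive 2: 690 + 785 = 1475
hive 3: 1475 + 785 = 2260
hive 4: 2260 + 785 = 3045
hive 5: 3045 + 785 = 3830
hive 6: 3830 + 785 = 4615
hive 7: 4615 + 785 = 5400
hive 8: 5400 + 785 = 6185
hive 9: 6185 + 785 = 6970
hive 10: 6970 + 785 = 7755
hive 11: 7755 + 785 = 8540
hive 12: 8540 + 785 = 9325
hive 13: 9325 + 785 = 10110
hive 14: 10110 + 785 = 10895
hive 15: 10895 + 785 = 11680
hive 16: 11680 + 785 = 12465
hive 17: 12465 + 785 = 13250
hive 18: 13250 + 785 = 14035
hive 19: 14035 + 785 = 14820
hive 20: 14820 + 785 = 15605
hive 21: 15605 + 785 = 16390
hive 22: 16390 + 785 = 17175
hive 23: 17175 + 785 = 17960
hive 24: 17960 + 785 = 18745
hive 25: 18745 + 785 = 19530
hive 26: 19530 + 785 = 20315
hive 27: 20315 + 785 = 21100
hive 28: 21100 + 785 = 21885
hive 29: 21885 + 785 = 22670
hive 30: 22670 + 785 = 23455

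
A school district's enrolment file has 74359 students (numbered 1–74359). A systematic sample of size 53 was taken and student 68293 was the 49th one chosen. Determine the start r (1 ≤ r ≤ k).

k = 74359/53 = 1403
r = 68293 − (49−1)×1403 = 68293 − 67344 = 949

949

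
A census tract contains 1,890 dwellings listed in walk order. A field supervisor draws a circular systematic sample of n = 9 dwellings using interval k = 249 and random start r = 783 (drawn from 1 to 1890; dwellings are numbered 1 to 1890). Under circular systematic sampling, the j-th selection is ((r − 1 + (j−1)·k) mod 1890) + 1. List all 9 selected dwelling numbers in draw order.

783, 1032, 1281, 1530, 1779, 138, 387, 636, 885

Selection 1: 783
Selection 2: 783 + 249 = 1032
Selection 3: 1032 + 249 = 1281
Selection 4: 1281 + 249 = 1530
Selection 5: 1530 + 249 = 1779
Selection 6: 1779 + 249 = 2028 → 2028 − 1890 = 138
Selection 7: 138 + 249 = 387
Selection 8: 387 + 249 = 636
Selection 9: 636 + 249 = 885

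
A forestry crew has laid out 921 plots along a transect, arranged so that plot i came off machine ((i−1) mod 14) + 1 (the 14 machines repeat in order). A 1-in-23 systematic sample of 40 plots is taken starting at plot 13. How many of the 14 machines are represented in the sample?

Consecutive selections differ by k = 23, so their machine numbers differ by 23 mod 14 = 9.
gcd(23, 14) = 1, so the sample visits 14/1 = 14 distinct residues mod 14.
Start 13 is machine 13; the machines hit are 1, 2, 3, 4, 5, 6, 7, 8, 9, 10, 11, 12, 13, 14.

14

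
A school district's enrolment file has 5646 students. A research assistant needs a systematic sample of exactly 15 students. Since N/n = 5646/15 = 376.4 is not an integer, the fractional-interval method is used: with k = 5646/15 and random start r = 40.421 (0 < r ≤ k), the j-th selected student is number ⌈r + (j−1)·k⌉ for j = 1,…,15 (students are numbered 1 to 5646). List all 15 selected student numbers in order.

j=1: r + 0k = 40.421 → ⌈·⌉ = 41
j=2: r + 1k = 416.821 → ⌈·⌉ = 417
j=3: r + 2k = 793.221 → ⌈·⌉ = 794
j=4: r + 3k = 1169.621 → ⌈·⌉ = 1170
j=5: r + 4k = 1546.021 → ⌈·⌉ = 1547
j=6: r + 5k = 1922.421 → ⌈·⌉ = 1923
j=7: r + 6k = 2298.821 → ⌈·⌉ = 2299
j=8: r + 7k = 2675.221 → ⌈·⌉ = 2676
j=9: r + 8k = 3051.621 → ⌈·⌉ = 3052
j=10: r + 9k = 3428.021 → ⌈·⌉ = 3429
j=11: r + 10k = 3804.421 → ⌈·⌉ = 3805
j=12: r + 11k = 4180.821 → ⌈·⌉ = 4181
j=13: r + 12k = 4557.221 → ⌈·⌉ = 4558
j=14: r + 13k = 4933.621 → ⌈·⌉ = 4934
j=15: r + 14k = 5310.021 → ⌈·⌉ = 5311

41, 417, 794, 1170, 1547, 1923, 2299, 2676, 3052, 3429, 3805, 4181, 4558, 4934, 5311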